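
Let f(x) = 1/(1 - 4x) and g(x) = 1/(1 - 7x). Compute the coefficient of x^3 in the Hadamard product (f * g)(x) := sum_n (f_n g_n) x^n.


f has coefficients f_k = 4^k and g has coefficients g_k = 7^k, so the Hadamard product has coefficient (f*g)_k = 4^k * 7^k = 28^k.
For k = 3: 28^3 = 21952.

21952


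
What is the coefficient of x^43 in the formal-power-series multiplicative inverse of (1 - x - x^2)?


Let the inverse be f(x) = sum_{k>=0} a_k x^k. From f(x) * (1 - x - x^2) = 1 and matching coefficients:
 x^0: a_0 = 1.
 x^1: a_1 - a_0 = 0, so a_1 = 1.
 x^k (k >= 2): a_k - a_{k-1} - a_{k-2} = 0, i.e. a_k = a_{k-1} + a_{k-2}.
This is the Fibonacci-type recurrence shifted so that a_0 = a_1 = 1.
Iterating: a_0=1, a_1=1, a_2=2, a_3=3, a_4=5, a_5=8, a_6=13, a_7=21, a_8=34, a_9=55, ...
a_43 = 701408733.

701408733


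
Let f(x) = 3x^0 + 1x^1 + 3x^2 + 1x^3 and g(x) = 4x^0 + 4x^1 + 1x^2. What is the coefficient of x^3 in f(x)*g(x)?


Cauchy product at x^3:
1*1 + 3*4 + 1*4
= 17

17


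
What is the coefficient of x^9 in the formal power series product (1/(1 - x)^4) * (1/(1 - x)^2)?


Combine the factors: (1/(1 - x)^4) * (1/(1 - x)^2) = 1/(1 - x)^6.
Then use 1/(1 - x)^r = sum_{k>=0} C(k + r - 1, r - 1) x^k with r = 6 and k = 9:
C(14, 5) = 2002.

2002


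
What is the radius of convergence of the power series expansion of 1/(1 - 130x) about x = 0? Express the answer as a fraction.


Expanding 1/(1 - 130x) = sum_{k>=0} 130^k x^k, the series converges when |130x| < 1, i.e., |x| < 1/130.
So the radius of convergence is 1/130 = 1/130.

1/130


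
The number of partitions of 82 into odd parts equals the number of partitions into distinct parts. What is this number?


Computing partitions of 82 into odd parts (1, 3, 5, ...):
Using the generating function prod_{k>=0} 1/(1-x^(2k+1)),
the count is 92864

92864


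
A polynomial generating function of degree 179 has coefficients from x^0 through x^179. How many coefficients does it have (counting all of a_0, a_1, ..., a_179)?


A polynomial of degree 179 takes the form a_0 + a_1 x + ... + a_179 x^179.
The number of coefficients is 179 + 1 = 180.

180


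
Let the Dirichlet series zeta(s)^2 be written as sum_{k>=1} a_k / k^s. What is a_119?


The Dirichlet convolution of the constant function 1 with itself gives (1 * 1)(k) = sum_{d | k} 1 = d(k), the number of positive divisors of k.
Since zeta(s) = sum_{k>=1} 1/k^s, we have zeta(s)^2 = sum_{k>=1} d(k)/k^s, so a_k = d(k).
For k = 119: the divisors are 1, 7, 17, 119.
Count = 4.

4


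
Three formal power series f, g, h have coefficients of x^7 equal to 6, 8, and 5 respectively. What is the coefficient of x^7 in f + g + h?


Series addition is componentwise:
6 + 8 + 5
= 19

19


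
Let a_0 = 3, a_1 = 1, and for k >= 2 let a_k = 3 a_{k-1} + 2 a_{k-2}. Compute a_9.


Iterating the recurrence forward:
a_0 = 3
a_1 = 1
a_2 = 3*1 + 2*3 = 9
a_3 = 3*9 + 2*1 = 29
a_4 = 3*29 + 2*9 = 105
a_5 = 3*105 + 2*29 = 373
a_6 = 3*373 + 2*105 = 1329
a_7 = 3*1329 + 2*373 = 4733
a_8 = 3*4733 + 2*1329 = 16857
a_9 = 3*16857 + 2*4733 = 60037
So a_9 = 60037.

60037


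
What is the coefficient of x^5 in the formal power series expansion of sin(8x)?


The Maclaurin series is sin(t) = sum_{k>=0} (-1)^k t^(2k+1) / (2k+1)!, so substituting t = 8x, only odd powers of x are nonzero, with coefficient of x^(2k+1) equal to (-1)^k 8^(2k+1) / (2k+1)!.
Write 5 = 2*2 + 1, giving the coefficient (-1)^2 * 8^5 / 5! = 32768/120 = 4096/15.

4096/15


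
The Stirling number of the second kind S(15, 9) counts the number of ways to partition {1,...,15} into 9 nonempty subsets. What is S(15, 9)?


Using the explicit formula S(n,k) = (1/k!) sum_{j=0}^{k} (-1)^(k-j) C(k,j) j^n:
S(15, 9) = 67128490
Equivalently, S(n,k) is n! times the coefficient of x^n in the EGF (e^x - 1)^k / k!.

67128490


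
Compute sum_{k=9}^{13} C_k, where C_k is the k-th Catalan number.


C_9 through C_13: 4862, 16796, 58786, 208012, 742900
Sum = 4862 + 16796 + 58786 + 208012 + 742900
= 1031356

1031356


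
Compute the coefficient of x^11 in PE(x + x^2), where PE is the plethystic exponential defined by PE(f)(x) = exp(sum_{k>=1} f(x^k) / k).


With f(x) = x + x^2, the exponent is sum_{k>=1} (x^k + x^(2k)) / k = -ln(1 - x) - ln(1 - x^2). Exponentiating:
PE(x + x^2) = 1 / ((1 - x)(1 - x^2)).
This is the generating function for partitions of n into parts of size 1 or 2. The number of 2's can be any j in 0..5, and the rest are 1's, so
[x^11] = floor(11/2) + 1 = 6.

6


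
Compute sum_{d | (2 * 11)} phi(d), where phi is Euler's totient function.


First, 2 * 11 = 22. One classical identity is sum_{d | n} phi(d) = n (each k in [1, n] has a unique gcd with n, and among the k's with gcd(k, n) = n/d there are phi(d) of them). So the sum equals 22. We also verify directly:
Divisors of 22: 1, 2, 11, 22.
phi values: 1, 1, 10, 10.
Sum = 22.

22


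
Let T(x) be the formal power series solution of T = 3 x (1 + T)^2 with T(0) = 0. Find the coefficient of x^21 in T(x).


Apply the Lagrange inversion formula: if T = 3 x * phi(T) with phi(t) = (1 + t)^2, then [x^n] T = 3^n * (1/n) [t^(n-1)] phi(t)^n = 3^n * (1/n) [t^(n-1)] (1 + t)^(2n) = 3^n * (1/n) C(2n, n-1).
Using the identity C(2n, n-1) = C(2n, n) * n / (n+1), the unscaled factor equals C(2n, n) / (n+1) = C_n, the n-th Catalan number.
For n = 21: C_21 = C(42, 21) / 22 = 538257874440/22 = 24466267020.
With the 3^21 = 10460353203 factor, the coefficient is 10460353203 * 24466267020 = 255925794588110265060.

255925794588110265060


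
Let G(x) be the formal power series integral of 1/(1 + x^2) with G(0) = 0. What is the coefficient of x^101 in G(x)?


1/(1 + x^2) = sum_{j>=0} (-1)^j x^(2j). Integrating termwise with G(0) = 0:
G(x) = sum_{j>=0} (-1)^j x^(2j+1) / (2j+1) = arctan(x).
Only odd powers are nonzero. For x^101 write 101 = 2*50 + 1, giving
(-1)^50 / 101 = 1/101 = 1/101.

1/101


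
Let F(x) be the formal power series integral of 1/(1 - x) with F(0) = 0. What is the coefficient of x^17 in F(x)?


1/(1 - x) = sum_{k>=0} x^k. Integrating termwise and using F(0) = 0 gives
F(x) = sum_{k>=0} x^(k+1) / (k+1) = sum_{m>=1} x^m / m = -ln(1 - x).
So the coefficient of x^17 is 1/17 = 1/17.

1/17


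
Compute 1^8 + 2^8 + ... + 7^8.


This power sum has a closed form given by Faulhaber's formula
sum_{k=1}^{m} k^p = (1 / (p + 1)) * sum_{j=0}^{p} C(p + 1, j) B_j m^(p + 1 - j),
but for small m direct computation is fastest:
1 + 256 + 6561 + 65536 + 390625 + 1679616 + 5764801 = 7907396.

7907396


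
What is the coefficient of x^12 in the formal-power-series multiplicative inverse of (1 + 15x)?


The inverse is 1/(1 + 15x). Apply the geometric identity 1/(1 - y) = sum_{k>=0} y^k with y = -15x:
1/(1 + 15x) = sum_{k>=0} (-15)^k x^k.
So the coefficient of x^12 is (-15)^12 = 129746337890625.

129746337890625


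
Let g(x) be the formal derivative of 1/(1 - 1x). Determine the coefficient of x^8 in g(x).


Differentiate termwise: d/dx sum_{k>=0} 1^k x^k = sum_{k>=1} k 1^k x^(k-1) = sum_{j>=0} (j+1) 1^(j+1) x^j.
Equivalently, d/dx [1/(1 - 1x)] = 1/(1 - 1x)^2.
For j = 8: 9 * 1^9 = 9 * 1 = 9.

9


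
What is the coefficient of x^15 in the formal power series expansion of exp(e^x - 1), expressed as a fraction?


exp(e^x - 1) is the exponential generating function for the Bell numbers Bell_k: exp(e^x - 1) = sum_{k>=0} Bell_k x^k / k!.
So the coefficient of x^15 in exp(e^x - 1) is Bell_15 / 15!.
Computing: Bell_15 = 1382958545 and 15! = 1307674368000, giving
1382958545/1307674368000 = 276591709/261534873600.

276591709/261534873600


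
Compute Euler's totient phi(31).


phi(n) counts integers in [1, n] coprime to n. Using the multiplicative formula phi(n) = n * prod_{p | n} (1 - 1/p):
31 = 31, so
phi(31) = 31 * (1 - 1/31) = 30.

30


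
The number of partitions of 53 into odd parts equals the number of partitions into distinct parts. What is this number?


Computing partitions of 53 into odd parts (1, 3, 5, ...):
Using the generating function prod_{k>=0} 1/(1-x^(2k+1)),
the count is 5120

5120


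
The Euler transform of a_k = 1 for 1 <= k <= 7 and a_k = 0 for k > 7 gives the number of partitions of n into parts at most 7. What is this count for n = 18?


Partitions of 18 into parts at most 7:
Using generating function (1-x)^(-1)(1-x^2)^(-1)...(1-x^7)^(-1),
the coefficient of x^18 = 248

248


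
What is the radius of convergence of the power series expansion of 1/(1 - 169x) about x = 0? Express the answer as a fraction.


Expanding 1/(1 - 169x) = sum_{k>=0} 169^k x^k, the series converges when |169x| < 1, i.e., |x| < 1/169.
So the radius of convergence is 1/169 = 1/169.

1/169


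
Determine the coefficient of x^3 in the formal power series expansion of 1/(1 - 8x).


The geometric series identity gives 1/(1 - c x) = sum_{k>=0} c^k x^k, so the coefficient of x^k is c^k.
Here c = 8 and k = 3.
Computing: 8^3 = 512

512


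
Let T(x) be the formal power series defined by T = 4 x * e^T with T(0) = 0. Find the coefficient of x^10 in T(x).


Apply the Lagrange inversion formula: if T = 4 x * phi(T) with phi(t) = e^t, then
[x^n] T = 4^n * (1/n) [t^(n-1)] phi(t)^n = 4^n * (1/n) [t^(n-1)] e^(n t) = 4^n * (1/n) * n^(n-1) / (n-1)! = 4^n * n^(n-1) / n!.
When c = 1 this is the Cayley count of rooted labeled trees on n vertices, divided by n!.
For n = 10: 4^10 * 10^9 / 10! = 1048576 * 1000000000/3628800 = 163840000000/567.

163840000000/567


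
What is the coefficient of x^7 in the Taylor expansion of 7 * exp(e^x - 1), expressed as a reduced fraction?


exp(e^x - 1) = sum_{k>=0} Bell_k x^k / k!, where Bell_k is the k-th Bell number.
So the coefficient of x^7 is 7 * Bell_7 / 7!.
Computing: Bell_7 = 877 and 7! = 5040, giving
7 * 877/5040 = 877/720.

877/720


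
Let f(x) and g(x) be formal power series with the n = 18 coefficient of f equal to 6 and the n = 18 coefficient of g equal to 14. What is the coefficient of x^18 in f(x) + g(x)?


Addition of formal power series is termwise.
The coefficient of x^18 in f + g = 6 + 14
= 20

20


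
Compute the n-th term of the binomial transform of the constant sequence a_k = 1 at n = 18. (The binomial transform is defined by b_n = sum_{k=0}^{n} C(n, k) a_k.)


With a_k = 1 for all k, b_n = sum_{k=0}^{n} C(n, k) = 2^n by the binomial theorem.
For n = 18: 2^18 = 262144.

262144


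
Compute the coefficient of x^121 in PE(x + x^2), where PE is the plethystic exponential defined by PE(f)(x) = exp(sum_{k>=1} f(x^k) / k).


With f(x) = x + x^2, the exponent is sum_{k>=1} (x^k + x^(2k)) / k = -ln(1 - x) - ln(1 - x^2). Exponentiating:
PE(x + x^2) = 1 / ((1 - x)(1 - x^2)).
This is the generating function for partitions of n into parts of size 1 or 2. The number of 2's can be any j in 0..60, and the rest are 1's, so
[x^121] = floor(121/2) + 1 = 61.

61


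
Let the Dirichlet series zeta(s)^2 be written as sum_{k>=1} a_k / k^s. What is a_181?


The Dirichlet convolution of the constant function 1 with itself gives (1 * 1)(k) = sum_{d | k} 1 = d(k), the number of positive divisors of k.
Since zeta(s) = sum_{k>=1} 1/k^s, we have zeta(s)^2 = sum_{k>=1} d(k)/k^s, so a_k = d(k).
For k = 181: the divisors are 1, 181.
Count = 2.

2


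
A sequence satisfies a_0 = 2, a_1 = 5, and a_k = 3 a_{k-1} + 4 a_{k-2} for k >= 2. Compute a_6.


The characteristic equation is t^2 - 3 t - 4 = 0, with roots r_1 = 4 and r_2 = -1 (so c_1 = r_1 + r_2, c_2 = -r_1 r_2 as required).
One can use the closed form a_n = A r_1^n + B r_2^n, but direct iteration is more reliable:
a_0 = 2, a_1 = 5, a_2 = 23, a_3 = 89, a_4 = 359, a_5 = 1433, a_6 = 5735.
So a_6 = 5735.

5735


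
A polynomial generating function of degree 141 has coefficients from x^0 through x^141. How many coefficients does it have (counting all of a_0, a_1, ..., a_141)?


A polynomial of degree 141 takes the form a_0 + a_1 x + ... + a_141 x^141.
The number of coefficients is 141 + 1 = 142.

142


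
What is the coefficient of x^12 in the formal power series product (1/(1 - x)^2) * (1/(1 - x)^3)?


Combine the factors: (1/(1 - x)^2) * (1/(1 - x)^3) = 1/(1 - x)^5.
Then use 1/(1 - x)^r = sum_{k>=0} C(k + r - 1, r - 1) x^k with r = 5 and k = 12:
C(16, 4) = 1820.

1820


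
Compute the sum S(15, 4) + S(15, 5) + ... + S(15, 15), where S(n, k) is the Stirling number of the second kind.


By definition, S(n, k) counts partitions of an n-set into exactly k nonempty blocks.
Computing row n = 15 for k = 4..15:
S(15, k): 42355950, 210766920, 420693273, 408741333, 216627840, 67128490, 12662650, 1479478, 106470, 4550, 105, 1
Sum = 1380567060.

1380567060


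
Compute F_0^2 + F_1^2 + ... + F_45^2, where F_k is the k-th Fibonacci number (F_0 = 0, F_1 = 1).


There is a standard identity sum_{k=0}^{N} F_k^2 = F_N * F_{N+1} (proved inductively from the telescoping relation F_k^2 = F_k F_{k+1} - F_{k-1} F_k). Then
sum_{k=0}^{45} F_k^2 = F_45 F_46 - F_0 F_0.
Computing: F_45 = 1134903170, F_46 = 1836311903.
Sum = 1134903170 * 1836311903 = 2084036199823432510.

2084036199823432510


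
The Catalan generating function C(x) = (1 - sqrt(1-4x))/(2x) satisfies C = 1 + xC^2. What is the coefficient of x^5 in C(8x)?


Substituting x -> 8x scales the n-th coefficient by 8^n, so [x^5] C(8x) = 8^5 * C_5.
C_5 = C(2*5, 5)/(6) = 252/6 = 42.
So 8^5 * 42 = 32768 * 42 = 1376256.

1376256


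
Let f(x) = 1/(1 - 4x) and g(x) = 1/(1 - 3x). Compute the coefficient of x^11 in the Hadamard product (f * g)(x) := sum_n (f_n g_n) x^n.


f has coefficients f_k = 4^k and g has coefficients g_k = 3^k, so the Hadamard product has coefficient (f*g)_k = 4^k * 3^k = 12^k.
For k = 11: 12^11 = 743008370688.

743008370688


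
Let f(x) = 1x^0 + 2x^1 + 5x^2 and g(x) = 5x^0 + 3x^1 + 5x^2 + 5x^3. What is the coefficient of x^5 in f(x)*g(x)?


Cauchy product at x^5:
5*5
= 25

25


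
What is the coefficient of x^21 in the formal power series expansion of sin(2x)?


The Maclaurin series is sin(t) = sum_{k>=0} (-1)^k t^(2k+1) / (2k+1)!, so substituting t = 2x, only odd powers of x are nonzero, with coefficient of x^(2k+1) equal to (-1)^k 2^(2k+1) / (2k+1)!.
Write 21 = 2*10 + 1, giving the coefficient (-1)^10 * 2^21 / 21! = 2097152/51090942171709440000 = 8/194896477400625.

8/194896477400625


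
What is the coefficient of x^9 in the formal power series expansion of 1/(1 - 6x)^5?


The general identity 1/(1 - c x)^r = sum_{k>=0} c^k C(k + r - 1, r - 1) x^k follows by substituting y = c x into 1/(1 - y)^r = sum_{k>=0} C(k + r - 1, r - 1) y^k.
For c = 6, r = 5, k = 9:
6^9 * C(13, 4) = 10077696 * 715 = 7205552640.

7205552640


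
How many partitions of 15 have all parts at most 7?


Using the generating function (1-x)^(-1)(1-x^2)^(-1)...(1-x^7)^(-1),
the coefficient of x^15 counts these restricted partitions.
Result = 131

131


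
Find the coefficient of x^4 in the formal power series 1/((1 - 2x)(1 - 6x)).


By partial fractions or Cauchy convolution:
The coefficient equals sum_{k=0}^{4} 2^k * 6^(4-k).
= 1936

1936


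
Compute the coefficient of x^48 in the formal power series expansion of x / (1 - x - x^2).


Let f(x) = sum_{k>=0} a_k x^k. Multiplying f(x) * (1 - x - x^2) = x and matching coefficients gives a_0 = 0, a_1 = 1, and a_k = a_{k-1} + a_{k-2} for k >= 2. These are the Fibonacci numbers F_k.
Iterating from F_0 = 0, F_1 = 1:
F_0=0, F_1=1, F_2=1, F_3=2, F_4=3, F_5=5, F_6=8, F_7=13, F_8=21, F_9=34, ...
F_48 = 4807526976.

4807526976


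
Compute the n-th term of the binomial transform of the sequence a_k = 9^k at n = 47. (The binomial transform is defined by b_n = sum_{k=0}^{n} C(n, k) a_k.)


With a_k = 9^k, b_n = sum_{k=0}^{n} C(n, k) 9^k = (1 + 9)^n by the binomial theorem.
For n = 47: (1 + 9)^47 = 10^47 = 100000000000000000000000000000000000000000000000.

100000000000000000000000000000000000000000000000


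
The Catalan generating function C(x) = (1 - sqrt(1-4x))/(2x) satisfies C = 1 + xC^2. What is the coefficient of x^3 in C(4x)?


Substituting x -> 4x scales the n-th coefficient by 4^n, so [x^3] C(4x) = 4^3 * C_3.
C_3 = C(2*3, 3)/(4) = 20/4 = 5.
So 4^3 * 5 = 64 * 5 = 320.

320


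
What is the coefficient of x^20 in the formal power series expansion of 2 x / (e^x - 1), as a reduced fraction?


The exponential generating function for Bernoulli numbers is
x / (e^x - 1) = sum_{k>=0} B_k x^k / k!.
So the coefficient of x^20 in 2 x / (e^x - 1) is 2 B_20 / 20!.
Computing: B_20 = -174611/330, 20! = 2432902008176640000, giving
2 * -174611/330 / 2432902008176640000 = -174611/401428831349145600000.

-174611/401428831349145600000


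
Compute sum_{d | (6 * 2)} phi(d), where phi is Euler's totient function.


First, 6 * 2 = 12. One classical identity is sum_{d | n} phi(d) = n (each k in [1, n] has a unique gcd with n, and among the k's with gcd(k, n) = n/d there are phi(d) of them). So the sum equals 12. We also verify directly:
Divisors of 12: 1, 2, 3, 4, 6, 12.
phi values: 1, 1, 2, 2, 2, 4.
Sum = 12.

12


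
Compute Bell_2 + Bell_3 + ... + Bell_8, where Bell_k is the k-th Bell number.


Recall Bell_k counts set partitions of a k-set (with Bell_0 = 1 by convention).
Bell_2 through Bell_8: 2, 5, 15, 52, 203, 877, 4140
Sum = 2 + 5 + 15 + 52 + 203 + 877 + 4140 = 5294.

5294


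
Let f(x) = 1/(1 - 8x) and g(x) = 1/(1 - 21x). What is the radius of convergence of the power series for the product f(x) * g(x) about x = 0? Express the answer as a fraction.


The radius of 1/(1 - 8x) is 1/8 (nearest singularity at x = 1/8), and the radius of 1/(1 - 21x) is 1/21.
The product f(x)*g(x) = 1/((1 - 8x)(1 - 21x)) has singularities at both 1/8 and 1/21, so its radius of convergence is the distance to the nearest one:
min(1/8, 1/21) = 1/21.

1/21


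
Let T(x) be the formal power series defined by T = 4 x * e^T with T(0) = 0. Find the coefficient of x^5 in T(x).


Apply the Lagrange inversion formula: if T = 4 x * phi(T) with phi(t) = e^t, then
[x^n] T = 4^n * (1/n) [t^(n-1)] phi(t)^n = 4^n * (1/n) [t^(n-1)] e^(n t) = 4^n * (1/n) * n^(n-1) / (n-1)! = 4^n * n^(n-1) / n!.
When c = 1 this is the Cayley count of rooted labeled trees on n vertices, divided by n!.
For n = 5: 4^5 * 5^4 / 5! = 1024 * 625/120 = 16000/3.

16000/3


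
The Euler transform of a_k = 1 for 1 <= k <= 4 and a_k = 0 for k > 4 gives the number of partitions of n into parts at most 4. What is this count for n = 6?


Partitions of 6 into parts at most 4:
Using generating function (1-x)^(-1)(1-x^2)^(-1)...(1-x^4)^(-1),
the coefficient of x^6 = 9

9


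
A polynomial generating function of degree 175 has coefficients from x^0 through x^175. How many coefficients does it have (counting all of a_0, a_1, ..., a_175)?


A polynomial of degree 175 takes the form a_0 + a_1 x + ... + a_175 x^175.
The number of coefficients is 175 + 1 = 176.

176


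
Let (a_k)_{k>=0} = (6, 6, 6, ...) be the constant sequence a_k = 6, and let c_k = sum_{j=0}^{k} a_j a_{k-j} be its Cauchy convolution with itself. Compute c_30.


Since a_j = 6 for all j >= 0, the convolution sum becomes
c_k = sum_{j=0}^{k} 6 * 6 = 36 * (k + 1).
Equivalently, the generating function of (a_k) is 6/(1 - x) and its square is 36/(1 - x)^2 = sum_{k>=0} 36(k + 1) x^k.
For k = 30: 36 * 31 = 1116.

1116


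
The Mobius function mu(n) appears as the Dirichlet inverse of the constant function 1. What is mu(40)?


40 has a squared prime factor, so mu(40) = 0.
Factorization reveals a repeated prime.

0


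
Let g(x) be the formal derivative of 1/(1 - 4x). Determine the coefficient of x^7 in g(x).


Differentiate termwise: d/dx sum_{k>=0} 4^k x^k = sum_{k>=1} k 4^k x^(k-1) = sum_{j>=0} (j+1) 4^(j+1) x^j.
Equivalently, d/dx [1/(1 - 4x)] = 4/(1 - 4x)^2.
For j = 7: 8 * 4^8 = 8 * 65536 = 524288.

524288


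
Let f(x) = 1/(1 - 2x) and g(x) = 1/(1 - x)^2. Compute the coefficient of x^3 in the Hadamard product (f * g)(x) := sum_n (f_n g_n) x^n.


f has coefficients f_k = 2^k. For g = 1/(1 - x)^2 the coefficient is g_k = C(k + 1, 1) = k + 1. The Hadamard coefficient is (f * g)_k = 2^k * (k + 1).
For k = 3: 2^3 * 4 = 8 * 4 = 32.

32


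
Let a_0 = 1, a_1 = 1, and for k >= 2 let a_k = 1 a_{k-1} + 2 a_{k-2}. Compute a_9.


Iterating the recurrence forward:
a_0 = 1
a_1 = 1
a_2 = 1*1 + 2*1 = 3
a_3 = 1*3 + 2*1 = 5
a_4 = 1*5 + 2*3 = 11
a_5 = 1*11 + 2*5 = 21
a_6 = 1*21 + 2*11 = 43
a_7 = 1*43 + 2*21 = 85
a_8 = 1*85 + 2*43 = 171
a_9 = 1*171 + 2*85 = 341
So a_9 = 341.

341


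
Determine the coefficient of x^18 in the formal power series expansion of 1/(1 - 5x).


The geometric series identity gives 1/(1 - c x) = sum_{k>=0} c^k x^k, so the coefficient of x^k is c^k.
Here c = 5 and k = 18.
Computing: 5^18 = 3814697265625

3814697265625


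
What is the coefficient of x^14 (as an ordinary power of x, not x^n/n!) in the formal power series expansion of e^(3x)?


The exponential series is e^y = sum_{k>=0} y^k / k!. Substituting y = 3x gives
e^(3x) = sum_{k>=0} 3^k x^k / k!.
So the coefficient of x^n is a^n/n! with a = 3, n = 14:
3^14 / 14! = 4782969/87178291200 = 19683/358758400

19683/358758400


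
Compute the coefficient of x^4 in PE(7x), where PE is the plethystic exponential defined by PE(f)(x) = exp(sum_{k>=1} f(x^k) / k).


With f(x) = 7x, the exponent is sum_{k>=1} 7 x^k / k = 7 * (-ln(1 - x)). Exponentiating:
PE(7x) = exp(-7 ln(1 - x)) = 1/(1 - x)^7.
By the negative binomial expansion, [x^n] 1/(1 - x)^7 = C(n + 6, 6).
For n = 4: C(10, 6) = 210.

210


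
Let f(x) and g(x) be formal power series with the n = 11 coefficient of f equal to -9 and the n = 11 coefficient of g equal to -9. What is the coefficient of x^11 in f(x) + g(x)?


Addition of formal power series is termwise.
The coefficient of x^11 in f + g = -9 + -9
= -18

-18


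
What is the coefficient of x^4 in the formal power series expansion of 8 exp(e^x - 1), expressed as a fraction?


exp(e^x - 1) is the exponential generating function for the Bell numbers Bell_k: exp(e^x - 1) = sum_{k>=0} Bell_k x^k / k!.
So the coefficient of x^4 in 8 exp(e^x - 1) is 8 Bell_4 / 4!.
Computing: Bell_4 = 15 and 4! = 24, giving
8 * 15/24 = 5.

5


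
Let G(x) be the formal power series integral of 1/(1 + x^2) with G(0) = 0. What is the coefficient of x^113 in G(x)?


1/(1 + x^2) = sum_{j>=0} (-1)^j x^(2j). Integrating termwise with G(0) = 0:
G(x) = sum_{j>=0} (-1)^j x^(2j+1) / (2j+1) = arctan(x).
Only odd powers are nonzero. For x^113 write 113 = 2*56 + 1, giving
(-1)^56 / 113 = 1/113 = 1/113.

1/113


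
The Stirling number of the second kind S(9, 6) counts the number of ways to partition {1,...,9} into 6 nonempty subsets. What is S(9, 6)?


Using the explicit formula S(n,k) = (1/k!) sum_{j=0}^{k} (-1)^(k-j) C(k,j) j^n:
S(9, 6) = 2646
Equivalently, S(n,k) is n! times the coefficient of x^n in the EGF (e^x - 1)^k / k!.

2646


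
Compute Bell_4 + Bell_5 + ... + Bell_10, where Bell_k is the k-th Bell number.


Recall Bell_k counts set partitions of a k-set (with Bell_0 = 1 by convention).
Bell_4 through Bell_10: 15, 52, 203, 877, 4140, 21147, 115975
Sum = 15 + 52 + 203 + 877 + 4140 + 21147 + 115975 = 142409.

142409


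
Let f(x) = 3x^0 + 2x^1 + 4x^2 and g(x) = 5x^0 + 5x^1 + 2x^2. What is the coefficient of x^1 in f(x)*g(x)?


Cauchy product at x^1:
3*5 + 2*5
= 25

25


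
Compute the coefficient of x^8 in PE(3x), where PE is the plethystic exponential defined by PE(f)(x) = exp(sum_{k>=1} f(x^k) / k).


With f(x) = 3x, the exponent is sum_{k>=1} 3 x^k / k = 3 * (-ln(1 - x)). Exponentiating:
PE(3x) = exp(-3 ln(1 - x)) = 1/(1 - x)^3.
By the negative binomial expansion, [x^n] 1/(1 - x)^3 = C(n + 2, 2).
For n = 8: C(10, 2) = 45.

45


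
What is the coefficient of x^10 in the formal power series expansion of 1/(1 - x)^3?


The expansion 1/(1 - x)^r = sum_{k>=0} C(k + r - 1, r - 1) x^k follows from the multiset / negative-binomial theorem (or from repeated differentiation of the geometric series).
For r = 3 and k = 10:
C(12, 2) = 479001600 / (2 * 3628800) = 66.

66


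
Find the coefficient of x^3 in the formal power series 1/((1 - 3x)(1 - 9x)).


By partial fractions or Cauchy convolution:
The coefficient equals sum_{k=0}^{3} 3^k * 9^(3-k).
= 1080

1080


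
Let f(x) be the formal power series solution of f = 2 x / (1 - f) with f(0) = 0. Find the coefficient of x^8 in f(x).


Apply Lagrange inversion: f = 2 x * phi(f) with phi(t) = 1/(1 - t), so
[x^n] f = 2^n * (1/n) [t^(n-1)] phi(t)^n = 2^n * (1/n) [t^(n-1)] (1 - t)^(-n) = 2^n * (1/n) C(2n - 2, n - 1) = 2^n * C_{n-1}.
For n = 8: C_7 = C(14, 7) / 8 = 3432/8 = 429.
With the 2^8 = 256 factor, the coefficient is 256 * 429 = 109824.

109824


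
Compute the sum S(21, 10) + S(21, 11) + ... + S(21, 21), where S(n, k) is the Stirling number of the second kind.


By definition, S(n, k) counts partitions of an n-set into exactly k nonempty blocks.
Computing row n = 21 for k = 10..21:
S(21, k): 71187132291275, 26826851689001, 6833042030178, 1204909218331, 149304004500, 13087462580, 809944464, 34952799, 1023435, 19285, 210, 1
Sum = 106215172636059.

106215172636059


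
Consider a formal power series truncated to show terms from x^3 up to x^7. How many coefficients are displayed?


From x^3 to x^7 inclusive, the count is 7 - 3 + 1 = 5.

5


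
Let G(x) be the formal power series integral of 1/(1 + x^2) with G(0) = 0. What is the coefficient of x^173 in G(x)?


1/(1 + x^2) = sum_{j>=0} (-1)^j x^(2j). Integrating termwise with G(0) = 0:
G(x) = sum_{j>=0} (-1)^j x^(2j+1) / (2j+1) = arctan(x).
Only odd powers are nonzero. For x^173 write 173 = 2*86 + 1, giving
(-1)^86 / 173 = 1/173 = 1/173.

1/173


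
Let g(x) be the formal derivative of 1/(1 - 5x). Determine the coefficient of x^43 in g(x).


Differentiate termwise: d/dx sum_{k>=0} 5^k x^k = sum_{k>=1} k 5^k x^(k-1) = sum_{j>=0} (j+1) 5^(j+1) x^j.
Equivalently, d/dx [1/(1 - 5x)] = 5/(1 - 5x)^2.
For j = 43: 44 * 5^44 = 44 * 5684341886080801486968994140625 = 250111042987555265426635742187500.

250111042987555265426635742187500


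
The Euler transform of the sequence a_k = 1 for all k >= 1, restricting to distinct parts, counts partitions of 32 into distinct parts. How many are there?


Partitions of 32 into distinct parts can be computed via generating function.
Product (1+x)(1+x^2)(1+x^3)...
The coefficient of x^32 = 390

390


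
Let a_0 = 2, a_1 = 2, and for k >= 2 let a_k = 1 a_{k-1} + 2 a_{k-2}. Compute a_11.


Iterating the recurrence forward:
a_0 = 2
a_1 = 2
a_2 = 1*2 + 2*2 = 6
a_3 = 1*6 + 2*2 = 10
a_4 = 1*10 + 2*6 = 22
a_5 = 1*22 + 2*10 = 42
a_6 = 1*42 + 2*22 = 86
a_7 = 1*86 + 2*42 = 170
a_8 = 1*170 + 2*86 = 342
a_9 = 1*342 + 2*170 = 682
a_10 = 1*682 + 2*342 = 1366
a_11 = 1*1366 + 2*682 = 2730
So a_11 = 2730.

2730


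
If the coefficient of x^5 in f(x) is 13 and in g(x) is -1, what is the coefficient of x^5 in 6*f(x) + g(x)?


Scalar multiplication scales coefficients: 6 * 13 = 78.
Then add the g coefficient: 78 + -1
= 77

77


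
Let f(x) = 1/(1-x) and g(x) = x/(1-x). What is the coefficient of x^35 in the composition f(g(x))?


First simplify the composition: f(g(x)) = 1/(1 - x/(1-x)) = (1-x)/((1-x) - x) = (1-x)/(1-2x).
Now extract the coefficient. Write (1-x)/(1-2x) = 1/(1-2x) - x/(1-2x).
The coefficient of x^n in 1/(1-2x) is 2^n, and in x/(1-2x) is 2^(n-1) (for n >= 1).
So the coefficient of x^35 is 2^35 - 2^34 = 34359738368 - 17179869184 = 17179869184.

17179869184


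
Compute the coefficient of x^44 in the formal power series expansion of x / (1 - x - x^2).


Let f(x) = sum_{k>=0} a_k x^k. Multiplying f(x) * (1 - x - x^2) = x and matching coefficients gives a_0 = 0, a_1 = 1, and a_k = a_{k-1} + a_{k-2} for k >= 2. These are the Fibonacci numbers F_k.
Iterating from F_0 = 0, F_1 = 1:
F_0=0, F_1=1, F_2=1, F_3=2, F_4=3, F_5=5, F_6=8, F_7=13, F_8=21, F_9=34, ...
F_44 = 701408733.

701408733


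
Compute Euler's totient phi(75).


phi(n) counts integers in [1, n] coprime to n. Using the multiplicative formula phi(n) = n * prod_{p | n} (1 - 1/p):
75 = 3 * 5^2, so
phi(75) = 75 * (1 - 1/3) * (1 - 1/5) = 40.

40


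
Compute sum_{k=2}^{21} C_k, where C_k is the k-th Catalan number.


C_2 through C_21: 2, 5, 14, 42, 132, 429, 1430, 4862, 16796, 58786, 208012, 742900, 2674440, 9694845, 35357670, 129644790, 477638700, 1767263190, 6564120420, 24466267020
Sum = 2 + 5 + 14 + 42 + 132 + 429 + 1430 + 4862 + 16796 + 58786 + 208012 + 742900 + 2674440 + 9694845 + 35357670 + 129644790 + 477638700 + 1767263190 + 6564120420 + 24466267020
= 33453694485

33453694485


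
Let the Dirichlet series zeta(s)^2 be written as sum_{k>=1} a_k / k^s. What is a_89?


The Dirichlet convolution of the constant function 1 with itself gives (1 * 1)(k) = sum_{d | k} 1 = d(k), the number of positive divisors of k.
Since zeta(s) = sum_{k>=1} 1/k^s, we have zeta(s)^2 = sum_{k>=1} d(k)/k^s, so a_k = d(k).
For k = 89: the divisors are 1, 89.
Count = 2.

2


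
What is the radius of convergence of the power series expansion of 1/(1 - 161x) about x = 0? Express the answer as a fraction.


Expanding 1/(1 - 161x) = sum_{k>=0} 161^k x^k, the series converges when |161x| < 1, i.e., |x| < 1/161.
So the radius of convergence is 1/161 = 1/161.

1/161


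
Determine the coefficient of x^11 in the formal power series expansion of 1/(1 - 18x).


The geometric series identity gives 1/(1 - c x) = sum_{k>=0} c^k x^k, so the coefficient of x^k is c^k.
Here c = 18 and k = 11.
Computing: 18^11 = 64268410079232

64268410079232


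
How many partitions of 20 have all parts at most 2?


Using the generating function (1-x)^(-1)(1-x^2)^(-1),
the coefficient of x^20 counts these restricted partitions.
Result = 11

11


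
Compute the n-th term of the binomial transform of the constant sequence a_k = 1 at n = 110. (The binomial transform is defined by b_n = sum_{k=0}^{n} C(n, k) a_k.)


With a_k = 1 for all k, b_n = sum_{k=0}^{n} C(n, k) = 2^n by the binomial theorem.
For n = 110: 2^110 = 1298074214633706907132624082305024.

1298074214633706907132624082305024


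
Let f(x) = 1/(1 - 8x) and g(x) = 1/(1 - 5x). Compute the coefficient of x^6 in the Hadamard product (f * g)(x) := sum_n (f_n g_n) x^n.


f has coefficients f_k = 8^k and g has coefficients g_k = 5^k, so the Hadamard product has coefficient (f*g)_k = 8^k * 5^k = 40^k.
For k = 6: 40^6 = 4096000000.

4096000000


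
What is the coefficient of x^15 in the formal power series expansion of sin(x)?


The Maclaurin series is sin(t) = sum_{k>=0} (-1)^k t^(2k+1) / (2k+1)!, so substituting t = x, only odd powers of x are nonzero, with coefficient of x^(2k+1) equal to (-1)^k / (2k+1)!.
Write 15 = 2*7 + 1, giving the coefficient (-1)^7 / 15! = -1/1307674368000 = -1/1307674368000.

-1/1307674368000


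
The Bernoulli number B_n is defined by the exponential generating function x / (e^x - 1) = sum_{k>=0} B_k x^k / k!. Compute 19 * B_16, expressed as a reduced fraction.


Bernoulli numbers can also be computed recursively via B_0 = 1 and sum_{j=0}^{m} C(m+1, j) B_j = 0 for m >= 1. Odd-index Bernoulli numbers vanish for k >= 3.
Computing B_16 = -3617/510, so 19 * B_16 = 19 * -3617/510 = -68723/510.

-68723/510


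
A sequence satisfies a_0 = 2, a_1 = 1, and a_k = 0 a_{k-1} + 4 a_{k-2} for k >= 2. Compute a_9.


The characteristic equation is t^2 - 0 t - 4 = 0, with roots r_1 = 2 and r_2 = -2 (so c_1 = r_1 + r_2, c_2 = -r_1 r_2 as required).
One can use the closed form a_n = A r_1^n + B r_2^n, but direct iteration is more reliable:
a_0 = 2, a_1 = 1, a_2 = 8, a_3 = 4, a_4 = 32, a_5 = 16, a_6 = 128, a_7 = 64, a_8 = 512, a_9 = 256.
So a_9 = 256.

256


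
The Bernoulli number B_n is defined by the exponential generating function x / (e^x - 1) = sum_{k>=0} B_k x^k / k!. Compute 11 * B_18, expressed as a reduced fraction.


Bernoulli numbers can also be computed recursively via B_0 = 1 and sum_{j=0}^{m} C(m+1, j) B_j = 0 for m >= 1. Odd-index Bernoulli numbers vanish for k >= 3.
Computing B_18 = 43867/798, so 11 * B_18 = 11 * 43867/798 = 482537/798.

482537/798


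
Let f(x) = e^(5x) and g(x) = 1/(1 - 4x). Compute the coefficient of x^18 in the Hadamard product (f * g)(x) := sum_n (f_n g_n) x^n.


Expanding: f_k = 5^k/k! (from e^(5x)) and g_k = 4^k (from 1/(1 - 4x)). So the Hadamard coefficient (f * g)_k = 5^k 4^k / k! = (20)^k / k!.
For k = 18: 20^18/18! = 262144000000000000000000/6402373705728000 = 32000000000000000/781539759.

32000000000000000/781539759


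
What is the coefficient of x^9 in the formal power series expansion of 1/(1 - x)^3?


The expansion 1/(1 - x)^r = sum_{k>=0} C(k + r - 1, r - 1) x^k follows from the multiset / negative-binomial theorem (or from repeated differentiation of the geometric series).
For r = 3 and k = 9:
C(11, 2) = 39916800 / (2 * 362880) = 55.

55


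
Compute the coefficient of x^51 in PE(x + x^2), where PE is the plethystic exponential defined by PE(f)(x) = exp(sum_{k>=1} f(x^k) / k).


With f(x) = x + x^2, the exponent is sum_{k>=1} (x^k + x^(2k)) / k = -ln(1 - x) - ln(1 - x^2). Exponentiating:
PE(x + x^2) = 1 / ((1 - x)(1 - x^2)).
This is the generating function for partitions of n into parts of size 1 or 2. The number of 2's can be any j in 0..25, and the rest are 1's, so
[x^51] = floor(51/2) + 1 = 26.

26


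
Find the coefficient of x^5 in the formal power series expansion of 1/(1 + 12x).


Write 1/(1 + c x) = 1/(1 - (-c) x) and apply the geometric-series identity
1/(1 - y) = sum_{k>=0} y^k to get 1/(1 + c x) = sum_{k>=0} (-c)^k x^k.
So the coefficient of x^k is (-c)^k = (-1)^k * c^k.
Here c = 12 and k = 5:
(-12)^5 = -1 * 248832 = -248832

-248832


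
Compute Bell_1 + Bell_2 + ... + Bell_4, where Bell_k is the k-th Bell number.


Recall Bell_k counts set partitions of a k-set (with Bell_0 = 1 by convention).
Bell_1 through Bell_4: 1, 2, 5, 15
Sum = 1 + 2 + 5 + 15 = 23.

23


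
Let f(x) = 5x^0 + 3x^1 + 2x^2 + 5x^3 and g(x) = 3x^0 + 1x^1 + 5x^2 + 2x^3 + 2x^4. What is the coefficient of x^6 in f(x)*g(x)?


Cauchy product at x^6:
2*2 + 5*2
= 14

14


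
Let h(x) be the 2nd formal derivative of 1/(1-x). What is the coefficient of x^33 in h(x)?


Differentiating 2 times: d^2/dx^2 [1/(1-x)] = 2!/(1-x)^3.
The expansion 1/(1-x)^3 = sum_{k>=0} C(k+2, 2) x^k, so the coefficient of x^n in 2!/(1-x)^3 is 2! * C(n+2, 2).
For n = 33: 2 * C(35, 2) = 2 * 595 = 1190

1190


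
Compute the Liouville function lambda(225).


The Liouville function is lambda(k) = (-1)^Omega(k), where Omega(k) counts the prime factors of k with multiplicity.
Factoring: 225 = 3 * 3 * 5 * 5, so Omega(225) = 4.
lambda(225) = (-1)^4 = 1.

1


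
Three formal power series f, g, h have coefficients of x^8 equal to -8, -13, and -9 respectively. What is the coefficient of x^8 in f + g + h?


Series addition is componentwise:
-8 + -13 + -9
= -30

-30


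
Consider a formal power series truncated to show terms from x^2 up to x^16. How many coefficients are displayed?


From x^2 to x^16 inclusive, the count is 16 - 2 + 1 = 15.

15


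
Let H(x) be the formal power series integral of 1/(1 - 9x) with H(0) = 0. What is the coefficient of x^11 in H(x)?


1/(1 - 9x) = sum_{k>=0} 9^k x^k. Integrating termwise with H(0) = 0:
H(x) = sum_{k>=0} 9^k x^(k+1) / (k+1) = sum_{m>=1} 9^(m-1) x^m / m.
For m = 11: 9^10/11 = 3486784401/11 = 3486784401/11.

3486784401/11


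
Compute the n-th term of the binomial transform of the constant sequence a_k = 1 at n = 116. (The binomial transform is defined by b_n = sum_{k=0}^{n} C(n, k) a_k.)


With a_k = 1 for all k, b_n = sum_{k=0}^{n} C(n, k) = 2^n by the binomial theorem.
For n = 116: 2^116 = 83076749736557242056487941267521536.

83076749736557242056487941267521536


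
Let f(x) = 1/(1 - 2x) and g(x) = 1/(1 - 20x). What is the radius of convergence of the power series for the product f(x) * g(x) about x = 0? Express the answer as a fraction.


The radius of 1/(1 - 2x) is 1/2 (nearest singularity at x = 1/2), and the radius of 1/(1 - 20x) is 1/20.
The product f(x)*g(x) = 1/((1 - 2x)(1 - 20x)) has singularities at both 1/2 and 1/20, so its radius of convergence is the distance to the nearest one:
min(1/2, 1/20) = 1/20.

1/20


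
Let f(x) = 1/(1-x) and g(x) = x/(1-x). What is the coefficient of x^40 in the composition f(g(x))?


First simplify the composition: f(g(x)) = 1/(1 - x/(1-x)) = (1-x)/((1-x) - x) = (1-x)/(1-2x).
Now extract the coefficient. Write (1-x)/(1-2x) = 1/(1-2x) - x/(1-2x).
The coefficient of x^n in 1/(1-2x) is 2^n, and in x/(1-2x) is 2^(n-1) (for n >= 1).
So the coefficient of x^40 is 2^40 - 2^39 = 1099511627776 - 549755813888 = 549755813888.

549755813888


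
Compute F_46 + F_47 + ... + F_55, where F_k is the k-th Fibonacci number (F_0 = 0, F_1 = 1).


Use the identity sum_{k=0}^{N} F_k = F_{N+2} - 1 (which follows from F_{k+2} - F_{k+1} = F_k). Then
sum_{k=46}^{55} F_k = (F_{57} - 1) - (F_{47} - 1) = F_{57} - F_{47}.
Computing: F_{57} = 365435296162, F_{47} = 2971215073, so
Sum = 365435296162 - 2971215073 = 362464081089.

362464081089


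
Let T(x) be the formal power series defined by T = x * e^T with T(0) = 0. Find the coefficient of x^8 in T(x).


Apply the Lagrange inversion formula: if T = x * phi(T) with phi(t) = e^t, then
[x^n] T = (1/n) [t^(n-1)] phi(t)^n = (1/n) [t^(n-1)] e^(n t) = (1/n) * n^(n-1) / (n-1)! = n^(n-1) / n!.
When c = 1 this is the Cayley count of rooted labeled trees on n vertices, divided by n!.
For n = 8: 8^7 / 8! = 2097152/40320 = 16384/315.

16384/315


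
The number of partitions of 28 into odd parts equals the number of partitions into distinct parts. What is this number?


Computing partitions of 28 into odd parts (1, 3, 5, ...):
Using the generating function prod_{k>=0} 1/(1-x^(2k+1)),
the count is 222

222


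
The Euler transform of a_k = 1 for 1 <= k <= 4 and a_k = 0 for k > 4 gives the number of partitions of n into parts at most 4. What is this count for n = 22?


Partitions of 22 into parts at most 4:
Using generating function (1-x)^(-1)(1-x^2)^(-1)...(1-x^4)^(-1),
the coefficient of x^22 = 136

136


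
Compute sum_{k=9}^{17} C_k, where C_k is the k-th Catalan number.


C_9 through C_17: 4862, 16796, 58786, 208012, 742900, 2674440, 9694845, 35357670, 129644790
Sum = 4862 + 16796 + 58786 + 208012 + 742900 + 2674440 + 9694845 + 35357670 + 129644790
= 178403101

178403101


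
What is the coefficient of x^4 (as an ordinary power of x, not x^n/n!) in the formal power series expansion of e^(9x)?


The exponential series is e^y = sum_{k>=0} y^k / k!. Substituting y = 9x gives
e^(9x) = sum_{k>=0} 9^k x^k / k!.
So the coefficient of x^n is a^n/n! with a = 9, n = 4:
9^4 / 4! = 6561/24 = 2187/8

2187/8


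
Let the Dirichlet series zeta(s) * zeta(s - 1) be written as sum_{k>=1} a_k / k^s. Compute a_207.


Convolution gives a_k = sum_{d | k} d * 1 = sum_{d | k} d = sigma(k), the sum of positive divisors of k.
For k = 207, the divisors are 1, 3, 9, 23, 69, 207, so
sigma(207) = 1 + 3 + 9 + 23 + 69 + 207 = 312.

312


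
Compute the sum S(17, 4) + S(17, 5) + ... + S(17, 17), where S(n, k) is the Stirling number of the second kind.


By definition, S(n, k) counts partitions of an n-set into exactly k nonempty blocks.
Computing row n = 17 for k = 4..17:
S(17, k): 694337290, 5652751651, 17505749898, 25708104786, 20415995028, 9528822303, 2758334150, 512060978, 62022324, 4910178, 249900, 7820, 136, 1
Sum = 82843346443.

82843346443


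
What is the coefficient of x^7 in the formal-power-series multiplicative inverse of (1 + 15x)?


The inverse is 1/(1 + 15x). Apply the geometric identity 1/(1 - y) = sum_{k>=0} y^k with y = -15x:
1/(1 + 15x) = sum_{k>=0} (-15)^k x^k.
So the coefficient of x^7 is (-15)^7 = -170859375.

-170859375


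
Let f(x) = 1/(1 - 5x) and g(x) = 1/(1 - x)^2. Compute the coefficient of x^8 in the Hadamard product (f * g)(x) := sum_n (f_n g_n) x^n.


f has coefficients f_k = 5^k. For g = 1/(1 - x)^2 the coefficient is g_k = C(k + 1, 1) = k + 1. The Hadamard coefficient is (f * g)_k = 5^k * (k + 1).
For k = 8: 5^8 * 9 = 390625 * 9 = 3515625.

3515625
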